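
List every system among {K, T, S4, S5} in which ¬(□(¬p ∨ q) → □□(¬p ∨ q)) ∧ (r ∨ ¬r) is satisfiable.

T-tableau for the formula:
1. ¬(□(¬p ∨ q) → □□(¬p ∨ q)) ∧ (r ∨ ¬r), w0
2. ¬(□(¬p ∨ q) → □□(¬p ∨ q)), w0
3. r ∨ ¬r, w0
4. □(¬p ∨ q), w0
5. ¬□□(¬p ∨ q), w0
6. ¬p ∨ q, w0
7. ¬r, w0
8. q, w0
9. ¬□(¬p ∨ q), w1
10. ¬p ∨ q, w1
11. q, w1
12. ¬(¬p ∨ q), w2
13. p, w2
14. ¬q, w2
Accessibility: w0Rw0, w0Rw1, w1Rw1, w1Rw2, w2Rw2
Complete open branch: satisfiable in T, hence also in K (this T-model is also a K-model).
S4-tableau for the formula:
1. ¬(□(¬p ∨ q) → □□(¬p ∨ q)) ∧ (r ∨ ¬r), w0
2. ¬(□(¬p ∨ q) → □□(¬p ∨ q)), w0
3. r ∨ ¬r, w0
4. □(¬p ∨ q), w0
5. ¬□□(¬p ∨ q), w0
6. ¬p ∨ q, w0
7. ¬r, w0
8. q, w0
9. ¬□(¬p ∨ q), w1
10. ¬p ∨ q, w1
11. q, w1
12. ¬(¬p ∨ q), w2
13. p, w2
14. ¬q, w2
15. ¬p ∨ q, w2
16. q, w2
Accessibility: w0Rw0, w0Rw1, w0Rw2, w1Rw1, w1Rw2, w2Rw2
Branch closes: q and ¬q both at w2.
Every branch closes (one shown): unsatisfiable in S4, hence also in S5 (every S5-frame is an S4-frame).

K, T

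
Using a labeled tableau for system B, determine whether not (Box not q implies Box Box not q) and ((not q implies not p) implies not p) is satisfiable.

Satisfiable (open branch found)

1. not (Box not q implies Box Box not q) and ((not q implies not p) implies not p), u
2. not (Box not q implies Box Box not q), u   [and-rule on 1]
3. (not q implies not p) implies not p, u   [and-rule on 1]
4. Box not q, u   [neg-implies-rule on 2]
5. not Box Box not q, u   [neg-implies-rule on 2]
6. not q, u   [Box-rule on 4 via uRu]
7. not p, u   [implies-rule on 3 (branches; this branch)]
8. not Box not q, v   [neg-Box-rule on 5: fresh world v, uRv]
9. not q, v   [Box-rule on 4 via uRv]
10. q, w   [neg-Box-rule on 8: fresh world w, vRw]
Accessibility: uRu, uRv, vRu, vRv, vRw, wRv, wRw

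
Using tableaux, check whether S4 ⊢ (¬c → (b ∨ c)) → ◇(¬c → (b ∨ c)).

Valid

Tableau for the negation ¬((¬c → (b ∨ c)) → ◇(¬c → (b ∨ c))):
1. ¬((¬c → (b ∨ c)) → ◇(¬c → (b ∨ c))), u
2. ¬c → (b ∨ c), u
3. ¬◇(¬c → (b ∨ c)), u
4. ¬(¬c → (b ∨ c)), u
5. ¬c, u
6. ¬(b ∨ c), u
7. ¬b, u
8. b ∨ c, u
9. c, u
Accessibility: uRu
Branch closes: c and ¬c both at u.
All branches of the negation close; one closing branch shown above.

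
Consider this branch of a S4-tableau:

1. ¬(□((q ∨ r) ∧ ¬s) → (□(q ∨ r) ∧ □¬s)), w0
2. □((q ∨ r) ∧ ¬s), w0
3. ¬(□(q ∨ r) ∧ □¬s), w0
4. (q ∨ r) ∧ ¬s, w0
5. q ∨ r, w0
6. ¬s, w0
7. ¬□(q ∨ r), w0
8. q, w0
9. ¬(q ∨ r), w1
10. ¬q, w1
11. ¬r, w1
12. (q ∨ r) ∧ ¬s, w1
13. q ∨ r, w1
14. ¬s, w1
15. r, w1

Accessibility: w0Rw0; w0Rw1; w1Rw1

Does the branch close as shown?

Both r and ¬r appear at w1.

Yes, closed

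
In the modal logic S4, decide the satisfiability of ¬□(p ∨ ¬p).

Unsatisfiable (every branch closes)

1. ¬□(p ∨ ¬p), 0
2. ¬(p ∨ ¬p), 1   [¬□-rule on 1: fresh world 1, 0R1]
3. ¬p, 1   [¬∨-rule on 2]
4. p, 1   [¬∨-rule on 2]
Accessibility: 0R0, 0R1, 1R1
Branch closes: p and ¬p both at 1.
All branches of the tableau close; one closing branch shown above.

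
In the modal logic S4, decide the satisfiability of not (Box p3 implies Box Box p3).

Unsatisfiable (every branch closes)

1. not (Box p3 implies Box Box p3), w0
2. Box p3, w0
3. not Box Box p3, w0
4. p3, w0
5. not Box p3, w1
6. p3, w1
7. not p3, w2
8. p3, w2
Accessibility: w0Rw0, w0Rw1, w0Rw2, w1Rw1, w1Rw2, w2Rw2
Branch closes: p3 and not p3 both at w2.
Every branch closes; the branch above is one of them.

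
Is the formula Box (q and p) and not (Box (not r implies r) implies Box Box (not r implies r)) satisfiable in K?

Satisfiable (open branch found)

1. Box (q and p) and not (Box (not r implies r) implies Box Box (not r implies r)), 0
2. Box (q and p), 0
3. not (Box (not r implies r) implies Box Box (not r implies r)), 0
4. Box (not r implies r), 0
5. not Box Box (not r implies r), 0
6. not Box (not r implies r), 1
7. q and p, 1
8. q, 1
9. p, 1
10. not r implies r, 1
11. r, 1
12. not (not r implies r), 2
13. not r, 2
Accessibility: 0R1, 1R2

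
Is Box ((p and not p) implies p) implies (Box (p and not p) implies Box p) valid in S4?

Tableau for the negation not (Box ((p and not p) implies p) implies (Box (p and not p) implies Box p)):
1. not (Box ((p and not p) implies p) implies (Box (p and not p) implies Box p)), w0
2. Box ((p and not p) implies p), w0   [neg-implies-rule on 1]
3. not (Box (p and not p) implies Box p), w0   [neg-implies-rule on 1]
4. Box (p and not p), w0   [neg-implies-rule on 3]
5. not Box p, w0   [neg-implies-rule on 3]
6. (p and not p) implies p, w0   [Box-rule on 2 via w0Rw0]
7. p and not p, w0   [Box-rule on 4 via w0Rw0]
8. p, w0   [and-rule on 7]
9. not p, w0   [and-rule on 7]
Accessibility: w0Rw0
Branch closes: p and not p both at w0.
All branches of the negation close; one closing branch shown above.

Valid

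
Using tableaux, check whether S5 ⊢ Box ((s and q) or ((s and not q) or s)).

Invalid (countermodel exists)

Tableau for the negation not Box ((s and q) or ((s and not q) or s)):
1. not Box ((s and q) or ((s and not q) or s)), 0
2. not ((s and q) or ((s and not q) or s)), 1
3. not (s and q), 1
4. not ((s and not q) or s), 1
5. not (s and not q), 1
6. not s, 1
7. not q, 1
Accessibility: 0R0, 0R1, 1R0, 1R1
The negation has an open branch (countermodel exists).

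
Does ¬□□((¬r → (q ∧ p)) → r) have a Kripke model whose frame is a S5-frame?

Satisfiable (open branch found)

1. ¬□□((¬r → (q ∧ p)) → r), w0
2. ¬□((¬r → (q ∧ p)) → r), w1   [¬□-rule on 1: fresh world w1, w0Rw1]
3. ¬((¬r → (q ∧ p)) → r), w2   [¬□-rule on 2: fresh world w2, w1Rw2]
4. ¬r → (q ∧ p), w2   [¬→-rule on 3]
5. ¬r, w2   [¬→-rule on 3]
6. q ∧ p, w2   [→-rule on 4 (branches; this branch)]
7. q, w2   [∧-rule on 6]
8. p, w2   [∧-rule on 6]
Accessibility: w0Rw0, w0Rw1, w0Rw2, w1Rw0, w1Rw1, w1Rw2, w2Rw0, w2Rw1, w2Rw2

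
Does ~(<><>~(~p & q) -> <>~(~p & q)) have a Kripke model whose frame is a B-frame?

Yes, satisfiable

1. ~(<><>~(~p & q) -> <>~(~p & q)), 0
2. <><>~(~p & q), 0
3. ~<>~(~p & q), 0
4. ~p & q, 0
5. ~p, 0
6. q, 0
7. <>~(~p & q), 1
8. ~p & q, 1
9. ~p, 1
10. q, 1
11. ~(~p & q), 2
12. ~q, 2
Accessibility: 0R0, 0R1, 1R0, 1R1, 1R2, 2R1, 2R2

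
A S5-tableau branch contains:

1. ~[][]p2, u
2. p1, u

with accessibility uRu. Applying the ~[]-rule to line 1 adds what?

a fresh world v with uRv, and ~[]p2 at v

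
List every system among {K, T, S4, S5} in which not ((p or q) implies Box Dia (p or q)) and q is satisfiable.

K, T, S4

S5-tableau for the formula:
1. not ((p or q) implies Box Dia (p or q)) and q, w0
2. not ((p or q) implies Box Dia (p or q)), w0
3. q, w0
4. p or q, w0
5. not Box Dia (p or q), w0
6. not Dia (p or q), w1
7. not (p or q), w0
8. not p, w0
9. not q, w0
Accessibility: w0Rw0, w0Rw1, w1Rw0, w1Rw1
Branch closes: q and not q both at w0.
Every branch closes (one shown): unsatisfiable in S5.
S4-tableau for the formula:
1. not ((p or q) implies Box Dia (p or q)) and q, w0
2. not ((p or q) implies Box Dia (p or q)), w0
3. q, w0
4. p or q, w0
5. not Box Dia (p or q), w0
6. not Dia (p or q), w1
7. not (p or q), w1
8. not p, w1
9. not q, w1
Accessibility: w0Rw0, w0Rw1, w1Rw1
Complete open branch: satisfiable in S4, hence also in K, T (this S4-model is also a K-model and a T-model).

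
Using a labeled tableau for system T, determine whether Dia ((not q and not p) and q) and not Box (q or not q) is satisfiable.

Unsatisfiable

1. Dia ((not q and not p) and q) and not Box (q or not q), u
2. Dia ((not q and not p) and q), u
3. not Box (q or not q), u
4. (not q and not p) and q, v
5. not q and not p, v
6. q, v
7. not q, v
8. not p, v
Accessibility: uRu, uRv, vRv
Branch closes: q and not q both at v.
All branches of the tableau close; one closing branch shown above.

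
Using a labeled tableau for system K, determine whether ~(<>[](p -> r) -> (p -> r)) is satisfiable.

1. ~(<>[](p -> r) -> (p -> r)), u
2. <>[](p -> r), u
3. ~(p -> r), u
4. p, u
5. ~r, u
6. [](p -> r), v
Accessibility: uRv

Satisfiable (open branch found)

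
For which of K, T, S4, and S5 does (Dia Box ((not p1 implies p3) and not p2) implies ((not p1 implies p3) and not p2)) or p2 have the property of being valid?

S5

S5-tableau for the negation not ((Dia Box ((not p1 implies p3) and not p2) implies ((not p1 implies p3) and not p2)) or p2):
1. not ((Dia Box ((not p1 implies p3) and not p2) implies ((not p1 implies p3) and not p2)) or p2), u
2. not (Dia Box ((not p1 implies p3) and not p2) implies ((not p1 implies p3) and not p2)), u
3. not p2, u
4. Dia Box ((not p1 implies p3) and not p2), u
5. not ((not p1 implies p3) and not p2), u
6. not (not p1 implies p3), u
7. not p1, u
8. not p3, u
9. Box ((not p1 implies p3) and not p2), v
10. (not p1 implies p3) and not p2, u
11. not p1 implies p3, u
12. (not p1 implies p3) and not p2, v
13. not p1 implies p3, v
14. not p2, v
15. p3, u
Accessibility: uRu, uRv, vRu, vRv
Branch closes: p3 and not p3 both at u.
Every branch closes (one shown): valid in S5.
S4-tableau for the negation not ((Dia Box ((not p1 implies p3) and not p2) implies ((not p1 implies p3) and not p2)) or p2):
1. not ((Dia Box ((not p1 implies p3) and not p2) implies ((not p1 implies p3) and not p2)) or p2), u
2. not (Dia Box ((not p1 implies p3) and not p2) implies ((not p1 implies p3) and not p2)), u
3. not p2, u
4. Dia Box ((not p1 implies p3) and not p2), u
5. not ((not p1 implies p3) and not p2), u
6. not (not p1 implies p3), u
7. not p1, u
8. not p3, u
9. Box ((not p1 implies p3) and not p2), v
10. (not p1 implies p3) and not p2, v
11. not p1 implies p3, v
12. not p2, v
13. p3, v
Accessibility: uRu, uRv, vRv
Complete open branch: countermodel on an S4-frame, so not valid in S4, nor in K, T (the same frame is also a K-frame and a T-frame).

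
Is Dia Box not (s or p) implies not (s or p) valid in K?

Tableau for the negation not (Dia Box not (s or p) implies not (s or p)):
1. not (Dia Box not (s or p) implies not (s or p)), u
2. Dia Box not (s or p), u
3. s or p, u
4. p, u
5. Box not (s or p), v
Accessibility: uRv
The negation has an open branch (countermodel exists).

Not valid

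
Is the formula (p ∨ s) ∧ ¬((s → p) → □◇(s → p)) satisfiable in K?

1. (p ∨ s) ∧ ¬((s → p) → □◇(s → p)), w0
2. p ∨ s, w0   [∧-rule on 1]
3. ¬((s → p) → □◇(s → p)), w0   [∧-rule on 1]
4. s → p, w0   [¬→-rule on 3]
5. ¬□◇(s → p), w0   [¬→-rule on 3]
6. s, w0   [∨-rule on 2 (branches; this branch)]
7. p, w0   [→-rule on 4 (branches; this branch)]
8. ¬◇(s → p), w1   [¬□-rule on 5: fresh world w1, w0Rw1]
Accessibility: w0Rw1

Satisfiable (open branch found)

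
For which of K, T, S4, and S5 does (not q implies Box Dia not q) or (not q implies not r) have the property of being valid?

S5-tableau for the negation not ((not q implies Box Dia not q) or (not q implies not r)):
1. not ((not q implies Box Dia not q) or (not q implies not r)), 0
2. not (not q implies Box Dia not q), 0   [neg-or-rule on 1]
3. not (not q implies not r), 0   [neg-or-rule on 1]
4. not q, 0   [neg-implies-rule on 2]
5. not Box Dia not q, 0   [neg-implies-rule on 2]
6. r, 0   [neg-implies-rule on 3]
7. not Dia not q, 1   [neg-Box-rule on 5: fresh world 1, 0R1]
8. q, 0   [neg-Dia-rule on 7 via 1R0]
Accessibility: 0R0, 0R1, 1R0, 1R1
Branch closes: q and not q both at 0.
Every branch closes (one shown): valid in S5.
S4-tableau for the negation not ((not q implies Box Dia not q) or (not q implies not r)):
1. not ((not q implies Box Dia not q) or (not q implies not r)), 0
2. not (not q implies Box Dia not q), 0   [neg-or-rule on 1]
3. not (not q implies not r), 0   [neg-or-rule on 1]
4. not q, 0   [neg-implies-rule on 2]
5. not Box Dia not q, 0   [neg-implies-rule on 2]
6. r, 0   [neg-implies-rule on 3]
7. not Dia not q, 1   [neg-Box-rule on 5: fresh world 1, 0R1]
8. q, 1   [neg-Dia-rule on 7 via 1R1]
Accessibility: 0R0, 0R1, 1R1
Complete open branch: countermodel on an S4-frame, so not valid in S4, nor in K, T (the same frame is also a K-frame and a T-frame).

S5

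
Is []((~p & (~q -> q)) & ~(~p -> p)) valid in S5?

Tableau for the negation ~[]((~p & (~q -> q)) & ~(~p -> p)):
1. ~[]((~p & (~q -> q)) & ~(~p -> p)), 0
2. ~((~p & (~q -> q)) & ~(~p -> p)), 1   [~[]-rule on 1: fresh world 1, 0R1]
3. ~p -> p, 1   [~&-rule on 2 (branches; this branch)]
4. p, 1   [->-rule on 3 (branches; this branch)]
Accessibility: 0R0, 0R1, 1R0, 1R1
The negation has an open branch (countermodel exists).

Invalid (countermodel exists)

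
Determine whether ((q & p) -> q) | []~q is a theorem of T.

Yes, valid

Tableau for the negation ~(((q & p) -> q) | []~q):
1. ~(((q & p) -> q) | []~q), w0
2. ~((q & p) -> q), w0
3. ~[]~q, w0
4. q & p, w0
5. ~q, w0
6. q, w0
7. p, w0
Accessibility: w0Rw0
Branch closes: q and ~q both at w0.
All branches of the negation close; one closing branch shown above.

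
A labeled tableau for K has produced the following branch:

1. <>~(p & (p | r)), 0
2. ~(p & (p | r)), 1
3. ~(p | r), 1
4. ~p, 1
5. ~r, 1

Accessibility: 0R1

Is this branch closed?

Not closed

No atom appears with both signs at the same world.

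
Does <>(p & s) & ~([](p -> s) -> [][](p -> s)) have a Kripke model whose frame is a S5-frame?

Unsatisfiable (every branch closes)

1. <>(p & s) & ~([](p -> s) -> [][](p -> s)), w0
2. <>(p & s), w0
3. ~([](p -> s) -> [][](p -> s)), w0
4. [](p -> s), w0
5. ~[][](p -> s), w0
6. p -> s, w0
7. s, w0
8. p & s, w1
9. p, w1
10. s, w1
11. p -> s, w1
12. ~[](p -> s), w2
13. p -> s, w2
14. s, w2
15. ~(p -> s), w3
16. p, w3
17. ~s, w3
18. p -> s, w3
19. s, w3
Accessibility: w0Rw0, w0Rw1, w0Rw2, w0Rw3, w1Rw0, w1Rw1, w1Rw2, w1Rw3, w2Rw0, w2Rw1, w2Rw2, w2Rw3, w3Rw0, w3Rw1, w3Rw2, w3Rw3
Branch closes: s and ~s both at w3.
All branches of the tableau close; one closing branch shown above.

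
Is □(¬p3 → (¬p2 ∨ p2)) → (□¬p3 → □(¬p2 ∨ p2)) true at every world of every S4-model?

Valid in S4

Tableau for the negation ¬(□(¬p3 → (¬p2 ∨ p2)) → (□¬p3 → □(¬p2 ∨ p2))):
1. ¬(□(¬p3 → (¬p2 ∨ p2)) → (□¬p3 → □(¬p2 ∨ p2))), w0
2. □(¬p3 → (¬p2 ∨ p2)), w0
3. ¬(□¬p3 → □(¬p2 ∨ p2)), w0
4. □¬p3, w0
5. ¬□(¬p2 ∨ p2), w0
6. ¬p3 → (¬p2 ∨ p2), w0
7. ¬p3, w0
8. ¬p2 ∨ p2, w0
9. p2, w0
10. ¬(¬p2 ∨ p2), w1
11. p2, w1
12. ¬p2, w1
Accessibility: w0Rw0, w0Rw1, w1Rw1
Branch closes: p2 and ¬p2 both at w1.
Every branch of the negation's tableau closes; the branch above is one of them.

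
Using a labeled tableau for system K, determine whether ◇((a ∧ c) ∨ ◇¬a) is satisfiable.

1. ◇((a ∧ c) ∨ ◇¬a), w0
2. (a ∧ c) ∨ ◇¬a, w1   [◇-rule on 1: fresh world w1, w0Rw1]
3. ◇¬a, w1   [∨-rule on 2 (branches; this branch)]
4. ¬a, w2   [◇-rule on 3: fresh world w2, w1Rw2]
Accessibility: w0Rw1, w1Rw2

Satisfiable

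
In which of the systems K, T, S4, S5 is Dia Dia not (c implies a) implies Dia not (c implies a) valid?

T-tableau for the negation not (Dia Dia not (c implies a) implies Dia not (c implies a)):
1. not (Dia Dia not (c implies a) implies Dia not (c implies a)), u
2. Dia Dia not (c implies a), u   [neg-implies-rule on 1]
3. not Dia not (c implies a), u   [neg-implies-rule on 1]
4. c implies a, u   [neg-Dia-rule on 3 via uRu]
5. a, u   [implies-rule on 4 (branches; this branch)]
6. Dia not (c implies a), v   [Dia-rule on 2: fresh world v, uRv]
7. c implies a, v   [neg-Dia-rule on 3 via uRv]
8. a, v   [implies-rule on 7 (branches; this branch)]
9. not (c implies a), w   [Dia-rule on 6: fresh world w, vRw]
10. c, w   [neg-implies-rule on 9]
11. not a, w   [neg-implies-rule on 9]
Accessibility: uRu, uRv, vRv, vRw, wRw
Complete open branch: countermodel on a T-frame, so not valid in T, nor in K (the same frame is also a K-frame).
S4-tableau for the negation not (Dia Dia not (c implies a) implies Dia not (c implies a)):
1. not (Dia Dia not (c implies a) implies Dia not (c implies a)), u
2. Dia Dia not (c implies a), u   [neg-implies-rule on 1]
3. not Dia not (c implies a), u   [neg-implies-rule on 1]
4. c implies a, u   [neg-Dia-rule on 3 via uRu]
5. a, u   [implies-rule on 4 (branches; this branch)]
6. Dia not (c implies a), v   [Dia-rule on 2: fresh world v, uRv]
7. c implies a, v   [neg-Dia-rule on 3 via uRv]
8. a, v   [implies-rule on 7 (branches; this branch)]
9. not (c implies a), w   [Dia-rule on 6: fresh world w, vRw]
10. c, w   [neg-implies-rule on 9]
11. not a, w   [neg-implies-rule on 9]
12. c implies a, w   [neg-Dia-rule on 3 via uRw]
13. a, w   [implies-rule on 12 (branches; this branch)]
Accessibility: uRu, uRv, uRw, vRv, vRw, wRw
Branch closes: a and not a both at w.
Every branch closes (one shown): valid in S4, hence also in S5 (every theorem of S4 is a theorem of S5).

S4, S5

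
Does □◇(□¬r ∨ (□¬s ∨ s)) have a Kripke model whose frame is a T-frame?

Satisfiable (open branch found)

1. □◇(□¬r ∨ (□¬s ∨ s)), w0
2. ◇(□¬r ∨ (□¬s ∨ s)), w0
3. □¬r ∨ (□¬s ∨ s), w1
4. ◇(□¬r ∨ (□¬s ∨ s)), w1
5. □¬s ∨ s, w1
6. s, w1
7. □¬r ∨ (□¬s ∨ s), w2
8. □¬s ∨ s, w2
9. s, w2
Accessibility: w0Rw0, w0Rw1, w1Rw1, w1Rw2, w2Rw2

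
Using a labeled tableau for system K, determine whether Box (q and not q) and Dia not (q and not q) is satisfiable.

Unsatisfiable (every branch closes)

1. Box (q and not q) and Dia not (q and not q), w0
2. Box (q and not q), w0
3. Dia not (q and not q), w0
4. not (q and not q), w1
5. q and not q, w1
6. q, w1
7. not q, w1
Accessibility: w0Rw1
Branch closes: q and not q both at w1.
All branches of the tableau close; one closing branch shown above.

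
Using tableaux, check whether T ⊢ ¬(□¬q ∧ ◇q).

Valid

Tableau for the negation □¬q ∧ ◇q:
1. □¬q ∧ ◇q, u
2. □¬q, u
3. ◇q, u
4. ¬q, u
5. q, v
6. ¬q, v
Accessibility: uRu, uRv, vRv
Branch closes: q and ¬q both at v.
All branches of the negation close; one closing branch shown above.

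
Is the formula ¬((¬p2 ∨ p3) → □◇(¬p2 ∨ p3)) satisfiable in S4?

1. ¬((¬p2 ∨ p3) → □◇(¬p2 ∨ p3)), w0
2. ¬p2 ∨ p3, w0
3. ¬□◇(¬p2 ∨ p3), w0
4. p3, w0
5. ¬◇(¬p2 ∨ p3), w1
6. ¬(¬p2 ∨ p3), w1
7. p2, w1
8. ¬p3, w1
Accessibility: w0Rw0, w0Rw1, w1Rw1

Satisfiable (open branch found)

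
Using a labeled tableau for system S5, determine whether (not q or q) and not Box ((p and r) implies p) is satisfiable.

1. (not q or q) and not Box ((p and r) implies p), w0
2. not q or q, w0   [and-rule on 1]
3. not Box ((p and r) implies p), w0   [and-rule on 1]
4. q, w0   [or-rule on 2 (branches; this branch)]
5. not ((p and r) implies p), w1   [neg-Box-rule on 3: fresh world w1, w0Rw1]
6. p and r, w1   [neg-implies-rule on 5]
7. not p, w1   [neg-implies-rule on 5]
8. p, w1   [and-rule on 6]
9. r, w1   [and-rule on 6]
Accessibility: w0Rw0, w0Rw1, w1Rw0, w1Rw1
Branch closes: p and not p both at w1.
All branches of the tableau close; one closing branch shown above.

Unsatisfiable (every branch closes)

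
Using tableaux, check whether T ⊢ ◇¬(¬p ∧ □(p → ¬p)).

Tableau for the negation ¬◇¬(¬p ∧ □(p → ¬p)):
1. ¬◇¬(¬p ∧ □(p → ¬p)), w0
2. ¬p ∧ □(p → ¬p), w0
3. ¬p, w0
4. □(p → ¬p), w0
5. p → ¬p, w0
Accessibility: w0Rw0
The negation has an open branch (countermodel exists).

No, not valid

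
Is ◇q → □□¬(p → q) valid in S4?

Tableau for the negation ¬(◇q → □□¬(p → q)):
1. ¬(◇q → □□¬(p → q)), u
2. ◇q, u
3. ¬□□¬(p → q), u
4. q, v
5. ¬□¬(p → q), w
6. p → q, x
7. q, x
Accessibility: uRu, uRv, uRw, uRx, vRv, wRw, wRx, xRx
The negation has an open branch (countermodel exists).

Not valid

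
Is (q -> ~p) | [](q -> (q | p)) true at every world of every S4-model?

Valid in S4

Tableau for the negation ~((q -> ~p) | [](q -> (q | p))):
1. ~((q -> ~p) | [](q -> (q | p))), w0
2. ~(q -> ~p), w0
3. ~[](q -> (q | p)), w0
4. q, w0
5. p, w0
6. ~(q -> (q | p)), w1
7. q, w1
8. ~(q | p), w1
9. ~q, w1
10. ~p, w1
Accessibility: w0Rw0, w0Rw1, w1Rw1
Branch closes: q and ~q both at w1.
Every branch of the negation's tableau closes; the branch above is one of them.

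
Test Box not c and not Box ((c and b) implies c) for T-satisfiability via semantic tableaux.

1. Box not c and not Box ((c and b) implies c), u
2. Box not c, u   [and-rule on 1]
3. not Box ((c and b) implies c), u   [and-rule on 1]
4. not c, u   [Box-rule on 2 via uRu]
5. not ((c and b) implies c), v   [neg-Box-rule on 3: fresh world v, uRv]
6. c and b, v   [neg-implies-rule on 5]
7. not c, v   [neg-implies-rule on 5]
8. c, v   [and-rule on 6]
9. b, v   [and-rule on 6]
Accessibility: uRu, uRv, vRv
Branch closes: c and not c both at v.
All branches of the tableau close; one closing branch shown above.

Unsatisfiable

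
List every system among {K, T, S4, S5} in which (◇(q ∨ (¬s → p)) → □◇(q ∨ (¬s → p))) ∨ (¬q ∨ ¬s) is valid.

S5

S5-tableau for the negation ¬((◇(q ∨ (¬s → p)) → □◇(q ∨ (¬s → p))) ∨ (¬q ∨ ¬s)):
1. ¬((◇(q ∨ (¬s → p)) → □◇(q ∨ (¬s → p))) ∨ (¬q ∨ ¬s)), u
2. ¬(◇(q ∨ (¬s → p)) → □◇(q ∨ (¬s → p))), u
3. ¬(¬q ∨ ¬s), u
4. ◇(q ∨ (¬s → p)), u
5. ¬□◇(q ∨ (¬s → p)), u
6. q, u
7. s, u
8. q ∨ (¬s → p), v
9. ¬s → p, v
10. p, v
11. ¬◇(q ∨ (¬s → p)), w
12. ¬(q ∨ (¬s → p)), u
13. ¬q, u
14. ¬(¬s → p), u
Accessibility: uRu, uRv, uRw, vRu, vRv, vRw, wRu, wRv, wRw
Branch closes: q and ¬q both at u.
Every branch closes (one shown): valid in S5.
S4-tableau for the negation ¬((◇(q ∨ (¬s → p)) → □◇(q ∨ (¬s → p))) ∨ (¬q ∨ ¬s)):
1. ¬((◇(q ∨ (¬s → p)) → □◇(q ∨ (¬s → p))) ∨ (¬q ∨ ¬s)), u
2. ¬(◇(q ∨ (¬s → p)) → □◇(q ∨ (¬s → p))), u
3. ¬(¬q ∨ ¬s), u
4. ◇(q ∨ (¬s → p)), u
5. ¬□◇(q ∨ (¬s → p)), u
6. q, u
7. s, u
8. q ∨ (¬s → p), v
9. ¬s → p, v
10. p, v
11. ¬◇(q ∨ (¬s → p)), w
12. ¬(q ∨ (¬s → p)), w
13. ¬q, w
14. ¬(¬s → p), w
15. ¬s, w
16. ¬p, w
Accessibility: uRu, uRv, uRw, vRv, wRw
Complete open branch: countermodel on an S4-frame, so not valid in S4, nor in K, T (the same frame is also a K-frame and a T-frame).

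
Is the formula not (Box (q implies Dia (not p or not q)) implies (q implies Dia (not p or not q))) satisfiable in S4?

1. not (Box (q implies Dia (not p or not q)) implies (q implies Dia (not p or not q))), 0
2. Box (q implies Dia (not p or not q)), 0
3. not (q implies Dia (not p or not q)), 0
4. q, 0
5. not Dia (not p or not q), 0
6. q implies Dia (not p or not q), 0
7. not (not p or not q), 0
8. p, 0
9. Dia (not p or not q), 0
10. not p or not q, 1
11. q implies Dia (not p or not q), 1
12. not (not p or not q), 1
13. p, 1
14. q, 1
15. not q, 1
Accessibility: 0R0, 0R1, 1R1
Branch closes: q and not q both at 1.
(One branch shown.) All branches close.

Unsatisfiable (every branch closes)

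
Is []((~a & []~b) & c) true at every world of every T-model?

Not valid

Tableau for the negation ~[]((~a & []~b) & c):
1. ~[]((~a & []~b) & c), w0
2. ~((~a & []~b) & c), w1
3. ~c, w1
Accessibility: w0Rw0, w0Rw1, w1Rw1
The negation has an open branch (countermodel exists).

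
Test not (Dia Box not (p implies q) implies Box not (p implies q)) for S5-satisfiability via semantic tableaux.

Unsatisfiable (every branch closes)

1. not (Dia Box not (p implies q) implies Box not (p implies q)), 0
2. Dia Box not (p implies q), 0
3. not Box not (p implies q), 0
4. Box not (p implies q), 1
5. not (p implies q), 0
6. p, 0
7. not q, 0
8. not (p implies q), 1
9. p, 1
10. not q, 1
11. p implies q, 2
12. not (p implies q), 2
13. p, 2
14. not q, 2
15. q, 2
Accessibility: 0R0, 0R1, 0R2, 1R0, 1R1, 1R2, 2R0, 2R1, 2R2
Branch closes: q and not q both at 2.
(One branch shown.) All branches close.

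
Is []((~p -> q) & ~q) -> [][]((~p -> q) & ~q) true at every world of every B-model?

No, not valid

Tableau for the negation ~([]((~p -> q) & ~q) -> [][]((~p -> q) & ~q)):
1. ~([]((~p -> q) & ~q) -> [][]((~p -> q) & ~q)), w0
2. []((~p -> q) & ~q), w0
3. ~[][]((~p -> q) & ~q), w0
4. (~p -> q) & ~q, w0
5. ~p -> q, w0
6. ~q, w0
7. p, w0
8. ~[]((~p -> q) & ~q), w1
9. (~p -> q) & ~q, w1
10. ~p -> q, w1
11. ~q, w1
12. p, w1
13. ~((~p -> q) & ~q), w2
14. q, w2
Accessibility: w0Rw0, w0Rw1, w1Rw0, w1Rw1, w1Rw2, w2Rw1, w2Rw2
The negation has an open branch (countermodel exists).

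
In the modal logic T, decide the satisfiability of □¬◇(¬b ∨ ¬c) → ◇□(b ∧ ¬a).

1. □¬◇(¬b ∨ ¬c) → ◇□(b ∧ ¬a), w0
2. ◇□(b ∧ ¬a), w0
3. □(b ∧ ¬a), w1
4. b ∧ ¬a, w1
5. b, w1
6. ¬a, w1
Accessibility: w0Rw0, w0Rw1, w1Rw1

Satisfiable (open branch found)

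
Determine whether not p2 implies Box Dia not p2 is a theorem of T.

Tableau for the negation not (not p2 implies Box Dia not p2):
1. not (not p2 implies Box Dia not p2), u
2. not p2, u   [neg-implies-rule on 1]
3. not Box Dia not p2, u   [neg-implies-rule on 1]
4. not Dia not p2, v   [neg-Box-rule on 3: fresh world v, uRv]
5. p2, v   [neg-Dia-rule on 4 via vRv]
Accessibility: uRu, uRv, vRv
The negation has an open branch (countermodel exists).

Not valid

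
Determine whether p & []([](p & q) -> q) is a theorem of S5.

Tableau for the negation ~(p & []([](p & q) -> q)):
1. ~(p & []([](p & q) -> q)), u
2. ~p, u   [~&-rule on 1 (branches; this branch)]
Accessibility: uRu
The negation has an open branch (countermodel exists).

Invalid (countermodel exists)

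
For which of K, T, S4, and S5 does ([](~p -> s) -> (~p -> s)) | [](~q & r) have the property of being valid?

T, S4, S5

K-tableau for the negation ~(([](~p -> s) -> (~p -> s)) | [](~q & r)):
1. ~(([](~p -> s) -> (~p -> s)) | [](~q & r)), w0
2. ~([](~p -> s) -> (~p -> s)), w0
3. ~[](~q & r), w0
4. [](~p -> s), w0
5. ~(~p -> s), w0
6. ~p, w0
7. ~s, w0
8. ~(~q & r), w1
9. ~p -> s, w1
10. ~r, w1
11. s, w1
Accessibility: w0Rw1
Complete open branch: countermodel on a K-frame, so not valid in K.
T-tableau for the negation ~(([](~p -> s) -> (~p -> s)) | [](~q & r)):
1. ~(([](~p -> s) -> (~p -> s)) | [](~q & r)), w0
2. ~([](~p -> s) -> (~p -> s)), w0
3. ~[](~q & r), w0
4. [](~p -> s), w0
5. ~(~p -> s), w0
6. ~p, w0
7. ~s, w0
8. ~p -> s, w0
9. s, w0
Accessibility: w0Rw0
Branch closes: s and ~s both at w0.
Every branch closes (one shown): valid in T, hence also in S4, S5 (every theorem of T is a theorem of S4 and S5).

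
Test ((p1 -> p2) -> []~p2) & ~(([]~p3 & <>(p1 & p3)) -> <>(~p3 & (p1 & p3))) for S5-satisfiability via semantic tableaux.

No, unsatisfiable

1. ((p1 -> p2) -> []~p2) & ~(([]~p3 & <>(p1 & p3)) -> <>(~p3 & (p1 & p3))), 0
2. (p1 -> p2) -> []~p2, 0
3. ~(([]~p3 & <>(p1 & p3)) -> <>(~p3 & (p1 & p3))), 0
4. []~p3 & <>(p1 & p3), 0
5. ~<>(~p3 & (p1 & p3)), 0
6. []~p3, 0
7. <>(p1 & p3), 0
8. ~(~p3 & (p1 & p3)), 0
9. ~p3, 0
10. []~p2, 0
11. ~p2, 0
12. ~(p1 & p3), 0
13. p1 & p3, 1
14. p1, 1
15. p3, 1
16. ~(~p3 & (p1 & p3)), 1
17. ~p3, 1
Accessibility: 0R0, 0R1, 1R0, 1R1
Branch closes: p3 and ~p3 both at 1.
(One branch shown.) All branches close.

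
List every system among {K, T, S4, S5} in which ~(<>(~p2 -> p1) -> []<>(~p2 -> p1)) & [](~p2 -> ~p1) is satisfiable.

S5-tableau for the formula:
1. ~(<>(~p2 -> p1) -> []<>(~p2 -> p1)) & [](~p2 -> ~p1), u
2. ~(<>(~p2 -> p1) -> []<>(~p2 -> p1)), u
3. [](~p2 -> ~p1), u
4. <>(~p2 -> p1), u
5. ~[]<>(~p2 -> p1), u
6. ~p2 -> ~p1, u
7. ~p1, u
8. ~p2 -> p1, v
9. ~p2 -> ~p1, v
10. p1, v
11. p2, v
12. ~<>(~p2 -> p1), w
13. ~p2 -> ~p1, w
14. ~(~p2 -> p1), u
15. ~p2, u
16. ~(~p2 -> p1), v
17. ~p2, v
18. ~p1, v
Accessibility: uRu, uRv, uRw, vRu, vRv, vRw, wRu, wRv, wRw
Branch closes: p2 and ~p2 both at v.
Every branch closes (one shown): unsatisfiable in S5.
S4-tableau for the formula:
1. ~(<>(~p2 -> p1) -> []<>(~p2 -> p1)) & [](~p2 -> ~p1), u
2. ~(<>(~p2 -> p1) -> []<>(~p2 -> p1)), u
3. [](~p2 -> ~p1), u
4. <>(~p2 -> p1), u
5. ~[]<>(~p2 -> p1), u
6. ~p2 -> ~p1, u
7. ~p1, u
8. ~p2 -> p1, v
9. ~p2 -> ~p1, v
10. p1, v
11. p2, v
12. ~<>(~p2 -> p1), w
13. ~p2 -> ~p1, w
14. ~(~p2 -> p1), w
15. ~p2, w
16. ~p1, w
Accessibility: uRu, uRv, uRw, vRv, wRw
Complete open branch: satisfiable in S4, hence also in K, T (this S4-model is also a K-model and a T-model).

K, T, S4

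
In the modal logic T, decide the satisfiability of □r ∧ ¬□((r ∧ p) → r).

1. □r ∧ ¬□((r ∧ p) → r), u
2. □r, u
3. ¬□((r ∧ p) → r), u
4. r, u
5. ¬((r ∧ p) → r), v
6. r ∧ p, v
7. ¬r, v
8. r, v
9. p, v
Accessibility: uRu, uRv, vRv
Branch closes: r and ¬r both at v.
All branches of the tableau close; one closing branch shown above.

Unsatisfiable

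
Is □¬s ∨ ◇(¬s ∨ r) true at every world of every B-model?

Invalid (countermodel exists)

Tableau for the negation ¬(□¬s ∨ ◇(¬s ∨ r)):
1. ¬(□¬s ∨ ◇(¬s ∨ r)), w0
2. ¬□¬s, w0   [¬∨-rule on 1]
3. ¬◇(¬s ∨ r), w0   [¬∨-rule on 1]
4. ¬(¬s ∨ r), w0   [¬◇-rule on 3 via w0Rw0]
5. s, w0   [¬∨-rule on 4]
6. ¬r, w0   [¬∨-rule on 4]
7. s, w1   [¬□-rule on 2: fresh world w1, w0Rw1]
8. ¬(¬s ∨ r), w1   [¬◇-rule on 3 via w0Rw1]
9. ¬r, w1   [¬∨-rule on 8]
Accessibility: w0Rw0, w0Rw1, w1Rw0, w1Rw1
The negation has an open branch (countermodel exists).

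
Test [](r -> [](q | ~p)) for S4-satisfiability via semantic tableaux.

Satisfiable

1. [](r -> [](q | ~p)), u
2. r -> [](q | ~p), u   [[]-rule on 1 via uRu]
3. [](q | ~p), u   [->-rule on 2 (branches; this branch)]
4. q | ~p, u   [[]-rule on 3 via uRu]
5. ~p, u   [|-rule on 4 (branches; this branch)]
Accessibility: uRu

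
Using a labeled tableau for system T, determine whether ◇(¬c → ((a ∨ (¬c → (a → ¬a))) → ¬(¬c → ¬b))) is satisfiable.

Satisfiable

1. ◇(¬c → ((a ∨ (¬c → (a → ¬a))) → ¬(¬c → ¬b))), w0
2. ¬c → ((a ∨ (¬c → (a → ¬a))) → ¬(¬c → ¬b)), w1
3. (a ∨ (¬c → (a → ¬a))) → ¬(¬c → ¬b), w1
4. ¬(¬c → ¬b), w1
5. ¬c, w1
6. b, w1
Accessibility: w0Rw0, w0Rw1, w1Rw1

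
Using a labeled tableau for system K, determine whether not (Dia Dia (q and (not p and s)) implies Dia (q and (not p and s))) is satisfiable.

1. not (Dia Dia (q and (not p and s)) implies Dia (q and (not p and s))), w0
2. Dia Dia (q and (not p and s)), w0
3. not Dia (q and (not p and s)), w0
4. Dia (q and (not p and s)), w1
5. not (q and (not p and s)), w1
6. not (not p and s), w1
7. not s, w1
8. q and (not p and s), w2
9. q, w2
10. not p and s, w2
11. not p, w2
12. s, w2
Accessibility: w0Rw1, w1Rw2

Satisfiable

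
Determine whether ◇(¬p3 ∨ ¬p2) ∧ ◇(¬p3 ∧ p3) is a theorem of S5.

Not valid

Tableau for the negation ¬(◇(¬p3 ∨ ¬p2) ∧ ◇(¬p3 ∧ p3)):
1. ¬(◇(¬p3 ∨ ¬p2) ∧ ◇(¬p3 ∧ p3)), 0
2. ¬◇(¬p3 ∧ p3), 0
3. ¬(¬p3 ∧ p3), 0
4. ¬p3, 0
Accessibility: 0R0
The negation has an open branch (countermodel exists).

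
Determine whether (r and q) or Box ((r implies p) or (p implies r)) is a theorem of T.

Tableau for the negation not ((r and q) or Box ((r implies p) or (p implies r))):
1. not ((r and q) or Box ((r implies p) or (p implies r))), u
2. not (r and q), u
3. not Box ((r implies p) or (p implies r)), u
4. not q, u
5. not ((r implies p) or (p implies r)), v
6. not (r implies p), v
7. not (p implies r), v
8. r, v
9. not p, v
10. p, v
11. not r, v
Accessibility: uRu, uRv, vRv
Branch closes: p and not p both at v.
Every branch of the negation's tableau closes; the branch above is one of them.

Valid in T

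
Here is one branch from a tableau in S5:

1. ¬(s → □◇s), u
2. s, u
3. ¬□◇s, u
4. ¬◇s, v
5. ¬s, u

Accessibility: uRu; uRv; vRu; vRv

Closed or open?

Yes, closed

Both s and ¬s appear at u.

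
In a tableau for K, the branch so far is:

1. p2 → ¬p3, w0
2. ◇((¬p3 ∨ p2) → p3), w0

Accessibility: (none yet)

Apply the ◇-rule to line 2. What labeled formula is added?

a fresh world w1 with w0Rw1, and (¬p3 ∨ p2) → p3 at w1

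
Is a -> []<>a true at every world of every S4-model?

Invalid (countermodel exists)

Tableau for the negation ~(a -> []<>a):
1. ~(a -> []<>a), 0
2. a, 0
3. ~[]<>a, 0
4. ~<>a, 1
5. ~a, 1
Accessibility: 0R0, 0R1, 1R1
The negation has an open branch (countermodel exists).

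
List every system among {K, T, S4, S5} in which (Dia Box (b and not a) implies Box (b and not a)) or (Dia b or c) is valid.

T-tableau for the negation not ((Dia Box (b and not a) implies Box (b and not a)) or (Dia b or c)):
1. not ((Dia Box (b and not a) implies Box (b and not a)) or (Dia b or c)), w0
2. not (Dia Box (b and not a) implies Box (b and not a)), w0
3. not (Dia b or c), w0
4. Dia Box (b and not a), w0
5. not Box (b and not a), w0
6. not Dia b, w0
7. not c, w0
8. not b, w0
9. Box (b and not a), w1
10. not b, w1
11. b and not a, w1
12. b, w1
13. not a, w1
Accessibility: w0Rw0, w0Rw1, w1Rw1
Branch closes: b and not b both at w1.
Every branch closes (one shown): valid in T, hence also in S4, S5 (every theorem of T is a theorem of S4 and S5).
K-tableau for the negation not ((Dia Box (b and not a) implies Box (b and not a)) or (Dia b or c)):
1. not ((Dia Box (b and not a) implies Box (b and not a)) or (Dia b or c)), w0
2. not (Dia Box (b and not a) implies Box (b and not a)), w0
3. not (Dia b or c), w0
4. Dia Box (b and not a), w0
5. not Box (b and not a), w0
6. not Dia b, w0
7. not c, w0
8. Box (b and not a), w1
9. not b, w1
10. not (b and not a), w2
11. not b, w2
12. a, w2
Accessibility: w0Rw1, w0Rw2
Complete open branch: countermodel on a K-frame, so not valid in K.

T, S4, S5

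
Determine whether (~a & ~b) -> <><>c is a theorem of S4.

No, not valid

Tableau for the negation ~((~a & ~b) -> <><>c):
1. ~((~a & ~b) -> <><>c), w0
2. ~a & ~b, w0
3. ~<><>c, w0
4. ~a, w0
5. ~b, w0
6. ~<>c, w0
7. ~c, w0
Accessibility: w0Rw0
The negation has an open branch (countermodel exists).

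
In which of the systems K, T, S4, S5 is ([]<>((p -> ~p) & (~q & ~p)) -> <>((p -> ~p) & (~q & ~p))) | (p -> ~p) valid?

T-tableau for the negation ~(([]<>((p -> ~p) & (~q & ~p)) -> <>((p -> ~p) & (~q & ~p))) | (p -> ~p)):
1. ~(([]<>((p -> ~p) & (~q & ~p)) -> <>((p -> ~p) & (~q & ~p))) | (p -> ~p)), 0
2. ~([]<>((p -> ~p) & (~q & ~p)) -> <>((p -> ~p) & (~q & ~p))), 0
3. ~(p -> ~p), 0
4. []<>((p -> ~p) & (~q & ~p)), 0
5. ~<>((p -> ~p) & (~q & ~p)), 0
6. p, 0
7. <>((p -> ~p) & (~q & ~p)), 0
8. ~((p -> ~p) & (~q & ~p)), 0
9. ~(~q & ~p), 0
10. (p -> ~p) & (~q & ~p), 1
11. p -> ~p, 1
12. ~q & ~p, 1
13. ~q, 1
14. ~p, 1
15. <>((p -> ~p) & (~q & ~p)), 1
16. ~((p -> ~p) & (~q & ~p)), 1
17. ~(~q & ~p), 1
18. p, 1
Accessibility: 0R0, 0R1, 1R1
Branch closes: p and ~p both at 1.
Every branch closes (one shown): valid in T, hence also in S4, S5 (every theorem of T is a theorem of S4 and S5).
K-tableau for the negation ~(([]<>((p -> ~p) & (~q & ~p)) -> <>((p -> ~p) & (~q & ~p))) | (p -> ~p)):
1. ~(([]<>((p -> ~p) & (~q & ~p)) -> <>((p -> ~p) & (~q & ~p))) | (p -> ~p)), 0
2. ~([]<>((p -> ~p) & (~q & ~p)) -> <>((p -> ~p) & (~q & ~p))), 0
3. ~(p -> ~p), 0
4. []<>((p -> ~p) & (~q & ~p)), 0
5. ~<>((p -> ~p) & (~q & ~p)), 0
6. p, 0
Complete open branch: countermodel on a K-frame, so not valid in K.

T, S4, S5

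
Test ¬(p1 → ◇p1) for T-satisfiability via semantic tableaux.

1. ¬(p1 → ◇p1), w0
2. p1, w0
3. ¬◇p1, w0
4. ¬p1, w0
Accessibility: w0Rw0
Branch closes: p1 and ¬p1 both at w0.
(One branch shown.) All branches close.

Unsatisfiable (every branch closes)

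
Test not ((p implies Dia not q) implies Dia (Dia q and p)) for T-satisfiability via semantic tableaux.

1. not ((p implies Dia not q) implies Dia (Dia q and p)), u
2. p implies Dia not q, u
3. not Dia (Dia q and p), u
4. not (Dia q and p), u
5. Dia not q, u
6. not p, u
7. not q, v
8. not (Dia q and p), v
9. not p, v
Accessibility: uRu, uRv, vRv

Yes, satisfiable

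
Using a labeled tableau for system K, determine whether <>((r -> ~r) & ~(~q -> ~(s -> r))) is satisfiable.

Satisfiable

1. <>((r -> ~r) & ~(~q -> ~(s -> r))), 0
2. (r -> ~r) & ~(~q -> ~(s -> r)), 1
3. r -> ~r, 1
4. ~(~q -> ~(s -> r)), 1
5. ~q, 1
6. s -> r, 1
7. ~r, 1
8. ~s, 1
Accessibility: 0R1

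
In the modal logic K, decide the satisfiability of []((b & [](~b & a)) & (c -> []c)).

Satisfiable (open branch found)

1. []((b & [](~b & a)) & (c -> []c)), w0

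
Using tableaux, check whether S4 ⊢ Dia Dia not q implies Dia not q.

Valid

Tableau for the negation not (Dia Dia not q implies Dia not q):
1. not (Dia Dia not q implies Dia not q), u
2. Dia Dia not q, u
3. not Dia not q, u
4. q, u
5. Dia not q, v
6. q, v
7. not q, w
8. q, w
Accessibility: uRu, uRv, uRw, vRv, vRw, wRw
Branch closes: q and not q both at w.
All branches of the negation close; one closing branch shown above.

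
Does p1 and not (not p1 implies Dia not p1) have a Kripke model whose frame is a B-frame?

Unsatisfiable

1. p1 and not (not p1 implies Dia not p1), 0
2. p1, 0   [and-rule on 1]
3. not (not p1 implies Dia not p1), 0   [and-rule on 1]
4. not p1, 0   [neg-implies-rule on 3]
5. not Dia not p1, 0   [neg-implies-rule on 3]
Accessibility: 0R0
Branch closes: p1 and not p1 both at 0.
Every branch closes; the branch above is one of them.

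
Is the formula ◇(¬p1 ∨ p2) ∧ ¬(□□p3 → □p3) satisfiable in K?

Yes, satisfiable

1. ◇(¬p1 ∨ p2) ∧ ¬(□□p3 → □p3), 0
2. ◇(¬p1 ∨ p2), 0
3. ¬(□□p3 → □p3), 0
4. □□p3, 0
5. ¬□p3, 0
6. ¬p1 ∨ p2, 1
7. □p3, 1
8. p2, 1
9. ¬p3, 2
10. □p3, 2
Accessibility: 0R1, 0R2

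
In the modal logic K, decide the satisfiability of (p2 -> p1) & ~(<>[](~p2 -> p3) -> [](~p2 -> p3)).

1. (p2 -> p1) & ~(<>[](~p2 -> p3) -> [](~p2 -> p3)), w0
2. p2 -> p1, w0
3. ~(<>[](~p2 -> p3) -> [](~p2 -> p3)), w0
4. <>[](~p2 -> p3), w0
5. ~[](~p2 -> p3), w0
6. p1, w0
7. [](~p2 -> p3), w1
8. ~(~p2 -> p3), w2
9. ~p2, w2
10. ~p3, w2
Accessibility: w0Rw1, w0Rw2

Satisfiable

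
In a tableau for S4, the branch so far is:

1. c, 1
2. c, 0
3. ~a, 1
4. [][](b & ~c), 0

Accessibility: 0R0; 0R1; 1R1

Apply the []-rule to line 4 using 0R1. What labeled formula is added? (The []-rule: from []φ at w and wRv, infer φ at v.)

[](b & ~c), 1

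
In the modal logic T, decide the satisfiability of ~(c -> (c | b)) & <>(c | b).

No, unsatisfiable

1. ~(c -> (c | b)) & <>(c | b), u
2. ~(c -> (c | b)), u
3. <>(c | b), u
4. c, u
5. ~(c | b), u
6. ~c, u
7. ~b, u
Accessibility: uRu
Branch closes: c and ~c both at u.
All branches of the tableau close; one closing branch shown above.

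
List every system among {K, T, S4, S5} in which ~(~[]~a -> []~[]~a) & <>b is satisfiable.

K, T, S4

S4-tableau for the formula:
1. ~(~[]~a -> []~[]~a) & <>b, u
2. ~(~[]~a -> []~[]~a), u
3. <>b, u
4. ~[]~a, u
5. ~[]~[]~a, u
6. b, v
7. a, w
8. []~a, x
9. ~a, x
Accessibility: uRu, uRv, uRw, uRx, vRv, wRw, xRx
Complete open branch: satisfiable in S4, hence also in K, T (this S4-model is also a K-model and a T-model).
S5-tableau for the formula:
1. ~(~[]~a -> []~[]~a) & <>b, u
2. ~(~[]~a -> []~[]~a), u
3. <>b, u
4. ~[]~a, u
5. ~[]~[]~a, u
6. b, v
7. a, w
8. []~a, x
9. ~a, u
10. ~a, v
11. ~a, w
Accessibility: uRu, uRv, uRw, uRx, vRu, vRv, vRw, vRx, wRu, wRv, wRw, wRx, xRu, xRv, xRw, xRx
Branch closes: a and ~a both at w.
Every branch closes (one shown): unsatisfiable in S5.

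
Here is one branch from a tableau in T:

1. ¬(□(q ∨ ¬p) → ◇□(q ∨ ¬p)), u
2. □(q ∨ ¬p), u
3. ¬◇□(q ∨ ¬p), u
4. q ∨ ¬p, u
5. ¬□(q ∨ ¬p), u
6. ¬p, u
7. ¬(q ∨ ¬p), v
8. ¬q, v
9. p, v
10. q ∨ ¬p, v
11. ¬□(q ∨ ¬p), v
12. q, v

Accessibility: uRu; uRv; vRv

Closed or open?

Both q and ¬q appear at v.

Yes, closed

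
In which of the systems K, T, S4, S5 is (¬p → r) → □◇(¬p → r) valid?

S5

S4-tableau for the negation ¬((¬p → r) → □◇(¬p → r)):
1. ¬((¬p → r) → □◇(¬p → r)), w0
2. ¬p → r, w0
3. ¬□◇(¬p → r), w0
4. r, w0
5. ¬◇(¬p → r), w1
6. ¬(¬p → r), w1
7. ¬p, w1
8. ¬r, w1
Accessibility: w0Rw0, w0Rw1, w1Rw1
Complete open branch: countermodel on an S4-frame, so not valid in S4, nor in K, T (the same frame is also a K-frame and a T-frame).
S5-tableau for the negation ¬((¬p → r) → □◇(¬p → r)):
1. ¬((¬p → r) → □◇(¬p → r)), w0
2. ¬p → r, w0
3. ¬□◇(¬p → r), w0
4. r, w0
5. ¬◇(¬p → r), w1
6. ¬(¬p → r), w0
7. ¬p, w0
8. ¬r, w0
Accessibility: w0Rw0, w0Rw1, w1Rw0, w1Rw1
Branch closes: r and ¬r both at w0.
Every branch closes (one shown): valid in S5.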